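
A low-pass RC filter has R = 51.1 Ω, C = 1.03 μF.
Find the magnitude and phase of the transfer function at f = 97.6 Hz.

Step 1 — Angular frequency: ω = 2π·97.6 = 613.2 rad/s.
Step 2 — Transfer function: H(jω) = 1/(1 + jωRC).
Step 3 — Denominator: 1 + jωRC = 1 + j·613.2·51.1·1.03e-06 = 1 + j0.03228.
Step 4 — H = 0.999 - j0.03224.
Step 5 — Magnitude: |H| = 0.9995 (-0.0 dB); phase: φ = -1.8°.

|H| = 0.9995 (-0.0 dB), φ = -1.8°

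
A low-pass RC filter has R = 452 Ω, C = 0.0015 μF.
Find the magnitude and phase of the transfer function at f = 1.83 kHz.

Step 1 — Angular frequency: ω = 2π·1830 = 1.15e+04 rad/s.
Step 2 — Transfer function: H(jω) = 1/(1 + jωRC).
Step 3 — Denominator: 1 + jωRC = 1 + j·1.15e+04·452·1.5e-09 = 1 + j0.007796.
Step 4 — H = 0.9999 - j0.007795.
Step 5 — Magnitude: |H| = 1 (-0.0 dB); phase: φ = -0.4°.

|H| = 1 (-0.0 dB), φ = -0.4°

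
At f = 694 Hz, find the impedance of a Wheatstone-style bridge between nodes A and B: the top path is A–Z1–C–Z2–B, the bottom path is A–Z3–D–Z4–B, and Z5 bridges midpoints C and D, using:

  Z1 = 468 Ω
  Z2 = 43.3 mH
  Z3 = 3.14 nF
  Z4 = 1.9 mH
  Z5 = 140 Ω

Step 1 — Angular frequency: ω = 2π·f = 2π·694 = 4361 rad/s.
Step 2 — Component impedances:
  Z1: Z = R = 468 Ω
  Z2: Z = jωL = j·4361·0.0433 = 0 + j188.8 Ω
  Z3: Z = 1/(jωC) = -j/(ω·C) = 0 - j7.303e+04 Ω
  Z4: Z = jωL = j·4361·0.0019 = 0 + j8.285 Ω
  Z5: Z = R = 140 Ω
Step 3 — Bridge requires nodal analysis (the Z5 bridge couples midpoints C and D, so the two paths cannot be reduced to a simple series/parallel combination). Setting node B to ground and injecting 1 A at node A, the 3-node admittance system at A, C, D solves to V_A = Z_AB = 554.3 + j64.39 Ω = 558.1∠6.6° Ω.

Z = 554.3 + j64.39 Ω = 558.1∠6.6° Ω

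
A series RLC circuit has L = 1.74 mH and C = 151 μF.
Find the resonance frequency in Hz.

Step 1 — Resonance condition Im(Z)=0 gives ω₀ = 1/√(LC).
Step 2 — ω₀ = 1/√(0.00174·0.000151) = 1951 rad/s.
Step 3 — f₀ = ω₀/(2π) = 310.5 Hz.

f₀ = 310.5 Hz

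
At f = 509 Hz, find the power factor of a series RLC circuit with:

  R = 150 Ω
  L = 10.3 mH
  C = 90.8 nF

Step 1 — Angular frequency: ω = 2π·f = 2π·509 = 3198 rad/s.
Step 2 — Component impedances:
  R: Z = R = 150 Ω
  L: Z = jωL = j·3198·0.0103 = 0 + j32.94 Ω
  C: Z = 1/(jωC) = -j/(ω·C) = 0 - j3444 Ω
Step 3 — Series combination: Z_total = R + L + C = 150 - j3411 Ω = 3414∠-87.5° Ω.
Step 4 — Power factor: PF = cos(φ) = Re(Z)/|Z| = 150/3414 = 0.04394.
Step 5 — Type: Im(Z) = -3411 ⇒ leading (phase φ = -87.5°).

PF = 0.04394 (leading, φ = -87.5°)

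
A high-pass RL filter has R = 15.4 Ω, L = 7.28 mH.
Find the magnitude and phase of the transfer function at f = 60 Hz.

Step 1 — Angular frequency: ω = 2π·60 = 377 rad/s.
Step 2 — Transfer function: H(jω) = jωL/(R + jωL).
Step 3 — Numerator jωL = j·2.744; denominator R + jωL = 15.4 + j2.744.
Step 4 — H = 0.03078 + j0.1727.
Step 5 — Magnitude: |H| = 0.1754 (-15.1 dB); phase: φ = 79.9°.

|H| = 0.1754 (-15.1 dB), φ = 79.9°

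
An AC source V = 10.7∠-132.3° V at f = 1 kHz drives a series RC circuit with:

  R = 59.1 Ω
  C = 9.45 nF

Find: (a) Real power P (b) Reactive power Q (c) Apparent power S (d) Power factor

Step 1 — Angular frequency: ω = 2π·f = 2π·1000 = 6283 rad/s.
Step 2 — Component impedances:
  R: Z = R = 59.1 Ω
  C: Z = 1/(jωC) = -j/(ω·C) = 0 - j1.684e+04 Ω
Step 3 — Series combination: Z_total = R + C = 59.1 - j1.684e+04 Ω = 1.684e+04∠-89.8° Ω.
Step 4 — Source phasor: V = 10.7∠-132.3° V = -7.201 - j7.914 V.
Step 5 — Current: I = V / Z = 0.0004684 - j0.0004292 A = 0.0006353∠-42.5° A.
Step 6 — Complex power: S = V·I* = 2.385e-05 - j0.006798 VA.
Step 7 — Real power: P = Re(S) = 2.385e-05 W.
Step 8 — Reactive power: Q = Im(S) = -0.006798 VAR.
Step 9 — Apparent power: |S| = 0.006798 VA.
Step 10 — Power factor: PF = P/|S| = 0.003509 (leading).

(a) P = 2.385e-05 W  (b) Q = -0.006798 VAR  (c) S = 0.006798 VA  (d) PF = 0.003509 (leading)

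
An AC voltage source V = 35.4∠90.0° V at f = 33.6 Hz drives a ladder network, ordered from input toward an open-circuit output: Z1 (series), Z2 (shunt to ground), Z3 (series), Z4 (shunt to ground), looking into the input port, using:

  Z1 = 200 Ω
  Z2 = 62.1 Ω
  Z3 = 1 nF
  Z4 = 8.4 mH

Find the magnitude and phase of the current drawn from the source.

Step 1 — Angular frequency: ω = 2π·f = 2π·33.6 = 211.1 rad/s.
Step 2 — Component impedances:
  Z1: Z = R = 200 Ω
  Z2: Z = R = 62.1 Ω
  Z3: Z = 1/(jωC) = -j/(ω·C) = 0 - j4.737e+06 Ω
  Z4: Z = jωL = j·211.1·0.0084 = 0 + j1.773 Ω
Step 3 — Ladder network (open output): work backward from the far end, alternating series and parallel combinations. Z_in = 262.1 - j0.0008141 Ω = 262.1∠-0.0° Ω.
Step 4 — Source phasor: V = 35.4∠90.0° V = 0 + j35.4 V.
Step 5 — Ohm's law: I = V / Z_total = (0 + j35.4) / (262.1 - j0.0008141) = -4.195e-07 + j0.1351 A.
Step 6 — Convert to polar: |I| = 0.1351 A, ∠I = 90.0°.

I = 0.1351∠90.0° A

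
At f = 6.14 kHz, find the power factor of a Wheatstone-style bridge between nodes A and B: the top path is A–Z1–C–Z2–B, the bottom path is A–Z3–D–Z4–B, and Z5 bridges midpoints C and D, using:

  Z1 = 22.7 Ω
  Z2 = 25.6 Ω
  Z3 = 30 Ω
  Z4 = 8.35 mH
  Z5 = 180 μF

Step 1 — Angular frequency: ω = 2π·f = 2π·6140 = 3.858e+04 rad/s.
Step 2 — Component impedances:
  Z1: Z = R = 22.7 Ω
  Z2: Z = R = 25.6 Ω
  Z3: Z = R = 30 Ω
  Z4: Z = jωL = j·3.858e+04·0.00835 = 0 + j322.1 Ω
  Z5: Z = 1/(jωC) = -j/(ω·C) = 0 - j0.144 Ω
Step 3 — Bridge requires nodal analysis (the Z5 bridge couples midpoints C and D, so the two paths cannot be reduced to a simple series/parallel combination). Setting node B to ground and injecting 1 A at node A, the 3-node admittance system at A, C, D solves to V_A = Z_AB = 38.37 + j1.997 Ω = 38.42∠3.0° Ω.
Step 4 — Power factor: PF = cos(φ) = Re(Z)/|Z| = 38.371/38.423 = 0.9986.
Step 5 — Type: Im(Z) = 1.997 ⇒ lagging (phase φ = 3.0°).

PF = 0.9986 (lagging, φ = 3.0°)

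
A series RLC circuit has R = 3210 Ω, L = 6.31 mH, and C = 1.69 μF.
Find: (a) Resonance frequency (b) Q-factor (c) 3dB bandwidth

Step 1 — Resonance: ω₀ = 1/√(LC) = 1/√(0.00631·1.69e-06) = 9684 rad/s.
Step 2 — f₀ = ω₀/(2π) = 1541 Hz.
Step 3 — Series Q: Q = ω₀L/R = 9684·0.00631/3210 = 0.01904.
Step 4 — Bandwidth: Δω = ω₀/Q = 5.087e+05 rad/s; BW = Δω/(2π) = 8.096e+04 Hz.

(a) f₀ = 1541 Hz  (b) Q = 0.01904  (c) BW = 8.096e+04 Hz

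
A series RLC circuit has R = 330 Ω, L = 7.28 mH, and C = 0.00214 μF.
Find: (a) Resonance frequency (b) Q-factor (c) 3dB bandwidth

Step 1 — Resonance condition Im(Z)=0 gives ω₀ = 1/√(LC).
Step 2 — ω₀ = 1/√(0.00728·2.14e-09) = 2.534e+05 rad/s.
Step 3 — f₀ = ω₀/(2π) = 4.032e+04 Hz.
Step 4 — Series Q: Q = ω₀L/R = 2.534e+05·0.00728/330 = 5.589.
Step 5 — 3dB bandwidth: Δω = ω₀/Q = 4.533e+04 rad/s; BW = Δω/(2π) = 7214 Hz.

(a) f₀ = 4.032e+04 Hz  (b) Q = 5.589  (c) BW = 7214 Hz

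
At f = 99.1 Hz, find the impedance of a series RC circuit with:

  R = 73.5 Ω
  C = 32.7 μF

Step 1 — Angular frequency: ω = 2π·f = 2π·99.1 = 622.7 rad/s.
Step 2 — Component impedances:
  R: Z = R = 73.5 Ω
  C: Z = 1/(jωC) = -j/(ω·C) = 0 - j49.11 Ω
Step 3 — Series combination: Z_total = R + C = 73.5 - j49.11 Ω = 88.4∠-33.8° Ω.

Z = 73.5 - j49.11 Ω = 88.4∠-33.8° Ω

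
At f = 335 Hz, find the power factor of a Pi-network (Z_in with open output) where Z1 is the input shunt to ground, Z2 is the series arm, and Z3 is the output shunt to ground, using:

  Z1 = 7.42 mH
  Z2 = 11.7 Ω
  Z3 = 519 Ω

Step 1 — Angular frequency: ω = 2π·f = 2π·335 = 2105 rad/s.
Step 2 — Component impedances:
  Z1: Z = jωL = j·2105·0.00742 = 0 + j15.62 Ω
  Z2: Z = R = 11.7 Ω
  Z3: Z = R = 519 Ω
Step 3 — With open output, the series arm Z2 and the output shunt Z3 appear in series to ground: Z2 + Z3 = 530.7 Ω.
Step 4 — Parallel with input shunt Z1: Z_in = Z1 || (Z2 + Z3) = 0.4592 + j15.6 Ω = 15.61∠88.3° Ω.
Step 5 — Power factor: PF = cos(φ) = Re(Z)/|Z| = 0.4592/15.61 = 0.02942.
Step 6 — Type: Im(Z) = 15.6 ⇒ lagging (phase φ = 88.3°).

PF = 0.02942 (lagging, φ = 88.3°)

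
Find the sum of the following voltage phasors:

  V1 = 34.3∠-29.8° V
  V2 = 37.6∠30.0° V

Step 1 — Convert each phasor to rectangular form:
  V1 = 34.3·(cos(-29.8°) + j·sin(-29.8°)) = 29.76 - j17.05 V
  V2 = 37.6·(cos(30.0°) + j·sin(30.0°)) = 32.56 + j18.8 V
Step 2 — Sum components: V_total = 62.33 + j1.754 V.
Step 3 — Convert to polar: |V_total| = 62.35 V, ∠V_total = 1.6°.

V_total = 62.35∠1.6° V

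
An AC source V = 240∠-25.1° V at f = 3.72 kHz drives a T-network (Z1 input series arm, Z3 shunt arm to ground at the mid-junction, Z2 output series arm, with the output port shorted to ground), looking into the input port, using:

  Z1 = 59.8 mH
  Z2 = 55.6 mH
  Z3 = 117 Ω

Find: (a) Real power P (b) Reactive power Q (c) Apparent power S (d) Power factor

Step 1 — Angular frequency: ω = 2π·f = 2π·3720 = 2.337e+04 rad/s.
Step 2 — Component impedances:
  Z1: Z = jωL = j·2.337e+04·0.0598 = 0 + j1398 Ω
  Z2: Z = jωL = j·2.337e+04·0.0556 = 0 + j1300 Ω
  Z3: Z = R = 117 Ω
Step 3 — With the output port shorted to ground, the output series arm Z2 runs from the junction to ground; the shunt arm Z3 also runs from the junction to ground. They appear in parallel: Z3 || Z2 = 116.1 + j10.45 Ω.
Step 4 — Series with input arm Z1: Z_in = Z1 + (Z3 || Z2) = 116.1 + j1408 Ω = 1413∠85.3° Ω.
Step 5 — Source phasor: V = 240∠-25.1° V = 217.3 - j101.8 V.
Step 6 — Current: I = V / Z = -0.05918 - j0.1592 A = 0.1699∠-110.4° A.
Step 7 — Complex power: S = V·I* = 3.348 + j40.63 VA.
Step 8 — Real power: P = Re(S) = 3.348 W.
Step 9 — Reactive power: Q = Im(S) = 40.63 VAR.
Step 10 — Apparent power: |S| = 40.77 VA.
Step 11 — Power factor: PF = P/|S| = 0.08214 (lagging).

(a) P = 3.348 W  (b) Q = 40.63 VAR  (c) S = 40.77 VA  (d) PF = 0.08214 (lagging)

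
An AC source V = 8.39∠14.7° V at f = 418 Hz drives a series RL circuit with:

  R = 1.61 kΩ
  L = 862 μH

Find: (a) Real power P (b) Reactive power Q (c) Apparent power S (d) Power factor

Step 1 — Angular frequency: ω = 2π·f = 2π·418 = 2626 rad/s.
Step 2 — Component impedances:
  R: Z = R = 1610 Ω
  L: Z = jωL = j·2626·0.000862 = 0 + j2.264 Ω
Step 3 — Series combination: Z_total = R + L = 1610 + j2.264 Ω = 1610∠0.1° Ω.
Step 4 — Source phasor: V = 8.39∠14.7° V = 8.115 + j2.129 V.
Step 5 — Current: I = V / Z = 0.005042 + j0.001315 A = 0.005211∠14.6° A.
Step 6 — Complex power: S = V·I* = 0.04372 + j6.148e-05 VA.
Step 7 — Real power: P = Re(S) = 0.04372 W.
Step 8 — Reactive power: Q = Im(S) = 6.148e-05 VAR.
Step 9 — Apparent power: |S| = 0.04372 VA.
Step 10 — Power factor: PF = P/|S| = 1 (lagging).

(a) P = 0.04372 W  (b) Q = 6.148e-05 VAR  (c) S = 0.04372 VA  (d) PF = 1 (lagging)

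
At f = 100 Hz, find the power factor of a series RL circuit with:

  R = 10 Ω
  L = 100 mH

Step 1 — Angular frequency: ω = 2π·f = 2π·100 = 628.3 rad/s.
Step 2 — Component impedances:
  R: Z = R = 10 Ω
  L: Z = jωL = j·628.3·0.1 = 0 + j62.83 Ω
Step 3 — Series combination: Z_total = R + L = 10 + j62.83 Ω = 63.62∠81.0° Ω.
Step 4 — Power factor: PF = cos(φ) = Re(Z)/|Z| = 10/63.62 = 0.1572.
Step 5 — Type: Im(Z) = 62.83 ⇒ lagging (phase φ = 81.0°).

PF = 0.1572 (lagging, φ = 81.0°)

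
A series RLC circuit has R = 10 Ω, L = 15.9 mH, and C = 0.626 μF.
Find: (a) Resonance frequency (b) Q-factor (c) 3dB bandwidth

Step 1 — Resonance condition Im(Z)=0 gives ω₀ = 1/√(LC).
Step 2 — ω₀ = 1/√(0.0159·6.26e-07) = 1.002e+04 rad/s.
Step 3 — f₀ = ω₀/(2π) = 1595 Hz.
Step 4 — Series Q: Q = ω₀L/R = 1.002e+04·0.0159/10 = 15.94.
Step 5 — 3dB bandwidth: Δω = ω₀/Q = 628.9 rad/s; BW = Δω/(2π) = 100.1 Hz.

(a) f₀ = 1595 Hz  (b) Q = 15.94  (c) BW = 100.1 Hz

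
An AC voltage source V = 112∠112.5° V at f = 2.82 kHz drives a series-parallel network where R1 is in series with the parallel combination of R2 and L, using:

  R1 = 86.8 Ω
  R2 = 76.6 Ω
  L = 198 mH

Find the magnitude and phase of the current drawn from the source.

Step 1 — Angular frequency: ω = 2π·f = 2π·2820 = 1.772e+04 rad/s.
Step 2 — Component impedances:
  R1: Z = R = 86.8 Ω
  R2: Z = R = 76.6 Ω
  L: Z = jωL = j·1.772e+04·0.198 = 0 + j3508 Ω
Step 3 — Parallel branch: R2 || L = 1/(1/R2 + 1/L) = 76.56 + j1.672 Ω.
Step 4 — Series with R1: Z_total = R1 + (R2 || L) = 163.4 + j1.672 Ω = 163.4∠0.6° Ω.
Step 5 — Source phasor: V = 112∠112.5° V = -42.86 + j103.5 V.
Step 6 — Ohm's law: I = V / Z_total = (-42.86 + j103.5) / (163.4 + j1.672) = -0.2559 + j0.636 A.
Step 7 — Convert to polar: |I| = 0.6856 A, ∠I = 111.9°.

I = 0.6856∠111.9° A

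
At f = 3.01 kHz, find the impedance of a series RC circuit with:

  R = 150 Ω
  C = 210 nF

Step 1 — Angular frequency: ω = 2π·f = 2π·3010 = 1.891e+04 rad/s.
Step 2 — Component impedances:
  R: Z = R = 150 Ω
  C: Z = 1/(jωC) = -j/(ω·C) = 0 - j251.8 Ω
Step 3 — Series combination: Z_total = R + C = 150 - j251.8 Ω = 293.1∠-59.2° Ω.

Z = 150 - j251.8 Ω = 293.1∠-59.2° Ω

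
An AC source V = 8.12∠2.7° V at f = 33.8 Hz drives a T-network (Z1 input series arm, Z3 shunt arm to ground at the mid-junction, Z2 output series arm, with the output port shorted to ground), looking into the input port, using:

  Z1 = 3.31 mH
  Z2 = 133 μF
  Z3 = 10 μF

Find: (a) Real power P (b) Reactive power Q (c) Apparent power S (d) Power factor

Step 1 — Angular frequency: ω = 2π·f = 2π·33.8 = 212.4 rad/s.
Step 2 — Component impedances:
  Z1: Z = jωL = j·212.4·0.00331 = 0 + j0.703 Ω
  Z2: Z = 1/(jωC) = -j/(ω·C) = 0 - j35.4 Ω
  Z3: Z = 1/(jωC) = -j/(ω·C) = 0 - j470.9 Ω
Step 3 — With the output port shorted to ground, the output series arm Z2 runs from the junction to ground; the shunt arm Z3 also runs from the junction to ground. They appear in parallel: Z3 || Z2 = 0 - j32.93 Ω.
Step 4 — Series with input arm Z1: Z_in = Z1 + (Z3 || Z2) = 0 - j32.23 Ω = 32.23∠-90.0° Ω.
Step 5 — Source phasor: V = 8.12∠2.7° V = 8.111 + j0.3825 V.
Step 6 — Current: I = V / Z = -0.01187 + j0.2517 A = 0.252∠92.7° A.
Step 7 — Complex power: S = V·I* = 0 - j2.046 VA.
Step 8 — Real power: P = Re(S) = 0 W.
Step 9 — Reactive power: Q = Im(S) = -2.046 VAR.
Step 10 — Apparent power: |S| = 2.046 VA.
Step 11 — Power factor: PF = P/|S| = 0 (leading).

(a) P = 0 W  (b) Q = -2.046 VAR  (c) S = 2.046 VA  (d) PF = 0 (leading)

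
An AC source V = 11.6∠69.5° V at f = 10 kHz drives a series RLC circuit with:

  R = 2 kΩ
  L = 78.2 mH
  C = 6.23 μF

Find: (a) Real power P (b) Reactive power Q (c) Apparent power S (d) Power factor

Step 1 — Angular frequency: ω = 2π·f = 2π·1e+04 = 6.283e+04 rad/s.
Step 2 — Component impedances:
  R: Z = R = 2000 Ω
  L: Z = jωL = j·6.283e+04·0.0782 = 0 + j4913 Ω
  C: Z = 1/(jωC) = -j/(ω·C) = 0 - j2.555 Ω
Step 3 — Series combination: Z_total = R + L + C = 2000 + j4911 Ω = 5303∠67.8° Ω.
Step 4 — Source phasor: V = 11.6∠69.5° V = 4.062 + j10.87 V.
Step 5 — Current: I = V / Z = 0.002187 + j6.333e-05 A = 0.002188∠1.7° A.
Step 6 — Complex power: S = V·I* = 0.009571 + j0.0235 VA.
Step 7 — Real power: P = Re(S) = 0.009571 W.
Step 8 — Reactive power: Q = Im(S) = 0.0235 VAR.
Step 9 — Apparent power: |S| = 0.02538 VA.
Step 10 — Power factor: PF = P/|S| = 0.3772 (lagging).

(a) P = 0.009571 W  (b) Q = 0.0235 VAR  (c) S = 0.02538 VA  (d) PF = 0.3772 (lagging)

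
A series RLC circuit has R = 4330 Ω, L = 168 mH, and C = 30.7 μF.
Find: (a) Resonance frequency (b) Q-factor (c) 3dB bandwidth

Step 1 — Resonance: ω₀ = 1/√(LC) = 1/√(0.168·3.07e-05) = 440.3 rad/s.
Step 2 — f₀ = ω₀/(2π) = 70.08 Hz.
Step 3 — Series Q: Q = ω₀L/R = 440.3·0.168/4330 = 0.01708.
Step 4 — Bandwidth: Δω = ω₀/Q = 2.577e+04 rad/s; BW = Δω/(2π) = 4102 Hz.

(a) f₀ = 70.08 Hz  (b) Q = 0.01708  (c) BW = 4102 Hz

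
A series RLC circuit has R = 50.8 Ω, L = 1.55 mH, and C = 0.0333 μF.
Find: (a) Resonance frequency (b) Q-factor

Step 1 — Resonance condition Im(Z)=0 gives ω₀ = 1/√(LC).
Step 2 — ω₀ = 1/√(0.00155·3.33e-08) = 1.392e+05 rad/s.
Step 3 — f₀ = ω₀/(2π) = 2.215e+04 Hz.
Step 4 — Series Q: Q = ω₀L/R = 1.392e+05·0.00155/50.8 = 4.247.

(a) f₀ = 2.215e+04 Hz  (b) Q = 4.247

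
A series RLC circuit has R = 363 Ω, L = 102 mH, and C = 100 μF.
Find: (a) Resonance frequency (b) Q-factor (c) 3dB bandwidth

Step 1 — Resonance condition Im(Z)=0 gives ω₀ = 1/√(LC).
Step 2 — ω₀ = 1/√(0.102·0.0001) = 313.1 rad/s.
Step 3 — f₀ = ω₀/(2π) = 49.83 Hz.
Step 4 — Series Q: Q = ω₀L/R = 313.1·0.102/363 = 0.08798.
Step 5 — 3dB bandwidth: Δω = ω₀/Q = 3559 rad/s; BW = Δω/(2π) = 566.4 Hz.

(a) f₀ = 49.83 Hz  (b) Q = 0.08798  (c) BW = 566.4 Hz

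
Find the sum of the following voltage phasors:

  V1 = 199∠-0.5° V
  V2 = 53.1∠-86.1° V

Step 1 — Convert each phasor to rectangular form:
  V1 = 199·(cos(-0.5°) + j·sin(-0.5°)) = 199 - j1.737 V
  V2 = 53.1·(cos(-86.1°) + j·sin(-86.1°)) = 3.612 - j52.98 V
Step 2 — Sum components: V_total = 202.6 - j54.71 V.
Step 3 — Convert to polar: |V_total| = 209.9 V, ∠V_total = -15.1°.

V_total = 209.9∠-15.1° V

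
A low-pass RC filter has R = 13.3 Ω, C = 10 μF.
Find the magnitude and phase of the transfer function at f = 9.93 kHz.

Step 1 — Angular frequency: ω = 2π·9930 = 6.239e+04 rad/s.
Step 2 — Transfer function: H(jω) = 1/(1 + jωRC).
Step 3 — Denominator: 1 + jωRC = 1 + j·6.239e+04·13.3·1e-05 = 1 + j8.298.
Step 4 — H = 0.01431 - j0.1188.
Step 5 — Magnitude: |H| = 0.1196 (-18.4 dB); phase: φ = -83.1°.

|H| = 0.1196 (-18.4 dB), φ = -83.1°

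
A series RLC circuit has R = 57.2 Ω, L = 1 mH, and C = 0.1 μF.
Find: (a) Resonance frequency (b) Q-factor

Step 1 — Resonance condition Im(Z)=0 gives ω₀ = 1/√(LC).
Step 2 — ω₀ = 1/√(0.001·1e-07) = 1e+05 rad/s.
Step 3 — f₀ = ω₀/(2π) = 1.592e+04 Hz.
Step 4 — Series Q: Q = ω₀L/R = 1e+05·0.001/57.2 = 1.748.

(a) f₀ = 1.592e+04 Hz  (b) Q = 1.748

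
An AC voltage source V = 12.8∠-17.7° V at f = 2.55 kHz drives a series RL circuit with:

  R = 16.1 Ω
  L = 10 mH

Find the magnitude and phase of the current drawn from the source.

Step 1 — Angular frequency: ω = 2π·f = 2π·2550 = 1.602e+04 rad/s.
Step 2 — Component impedances:
  R: Z = R = 16.1 Ω
  L: Z = jωL = j·1.602e+04·0.01 = 0 + j160.2 Ω
Step 3 — Series combination: Z_total = R + L = 16.1 + j160.2 Ω = 161∠84.3° Ω.
Step 4 — Source phasor: V = 12.8∠-17.7° V = 12.19 - j3.892 V.
Step 5 — Ohm's law: I = V / Z_total = (12.19 - j3.892) / (16.1 + j160.2) = -0.01647 - j0.07776 A.
Step 6 — Convert to polar: |I| = 0.07949 A, ∠I = -102.0°.

I = 0.07949∠-102.0° A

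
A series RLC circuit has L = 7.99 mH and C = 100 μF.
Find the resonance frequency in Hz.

Step 1 — Resonance condition Im(Z)=0 gives ω₀ = 1/√(LC).
Step 2 — ω₀ = 1/√(0.00799·0.0001) = 1119 rad/s.
Step 3 — f₀ = ω₀/(2π) = 178.1 Hz.

f₀ = 178.1 Hz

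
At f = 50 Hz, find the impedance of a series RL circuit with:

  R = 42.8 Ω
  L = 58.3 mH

Step 1 — Angular frequency: ω = 2π·f = 2π·50 = 314.2 rad/s.
Step 2 — Component impedances:
  R: Z = R = 42.8 Ω
  L: Z = jωL = j·314.2·0.0583 = 0 + j18.32 Ω
Step 3 — Series combination: Z_total = R + L = 42.8 + j18.32 Ω = 46.55∠23.2° Ω.

Z = 42.8 + j18.32 Ω = 46.55∠23.2° Ω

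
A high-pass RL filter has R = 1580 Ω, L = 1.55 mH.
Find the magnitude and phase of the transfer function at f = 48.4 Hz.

Step 1 — Angular frequency: ω = 2π·48.4 = 304.1 rad/s.
Step 2 — Transfer function: H(jω) = jωL/(R + jωL).
Step 3 — Numerator jωL = j·0.4714; denominator R + jωL = 1580 + j0.4714.
Step 4 — H = 8.9e-08 + j0.0002983.
Step 5 — Magnitude: |H| = 0.0002983 (-70.5 dB); phase: φ = 90.0°.

|H| = 0.0002983 (-70.5 dB), φ = 90.0°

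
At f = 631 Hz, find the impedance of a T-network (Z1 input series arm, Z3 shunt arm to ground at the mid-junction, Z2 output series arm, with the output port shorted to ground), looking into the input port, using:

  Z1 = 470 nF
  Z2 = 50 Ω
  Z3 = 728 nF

Step 1 — Angular frequency: ω = 2π·f = 2π·631 = 3965 rad/s.
Step 2 — Component impedances:
  Z1: Z = 1/(jωC) = -j/(ω·C) = 0 - j536.7 Ω
  Z2: Z = R = 50 Ω
  Z3: Z = 1/(jωC) = -j/(ω·C) = 0 - j346.5 Ω
Step 3 — With the output port shorted to ground, the output series arm Z2 runs from the junction to ground; the shunt arm Z3 also runs from the junction to ground. They appear in parallel: Z3 || Z2 = 48.98 - j7.069 Ω.
Step 4 — Series with input arm Z1: Z_in = Z1 + (Z3 || Z2) = 48.98 - j543.7 Ω = 545.9∠-84.9° Ω.

Z = 48.98 - j543.7 Ω = 545.9∠-84.9° Ω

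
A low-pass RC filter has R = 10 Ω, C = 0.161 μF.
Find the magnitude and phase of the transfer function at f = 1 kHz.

Step 1 — Angular frequency: ω = 2π·1000 = 6283 rad/s.
Step 2 — Transfer function: H(jω) = 1/(1 + jωRC).
Step 3 — Denominator: 1 + jωRC = 1 + j·6283·10·1.61e-07 = 1 + j0.01012.
Step 4 — H = 0.9999 - j0.01011.
Step 5 — Magnitude: |H| = 0.9999 (-0.0 dB); phase: φ = -0.6°.

|H| = 0.9999 (-0.0 dB), φ = -0.6°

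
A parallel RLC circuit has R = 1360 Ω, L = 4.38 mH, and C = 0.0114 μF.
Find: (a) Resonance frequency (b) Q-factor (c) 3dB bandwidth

Step 1 — Resonance: ω₀ = 1/√(LC) = 1/√(0.00438·1.14e-08) = 1.415e+05 rad/s.
Step 2 — f₀ = ω₀/(2π) = 2.252e+04 Hz.
Step 3 — Parallel Q: Q = R/(ω₀L) = 1360/(1.415e+05·0.00438) = 2.194.
Step 4 — Bandwidth: Δω = ω₀/Q = 6.45e+04 rad/s; BW = Δω/(2π) = 1.027e+04 Hz.

(a) f₀ = 2.252e+04 Hz  (b) Q = 2.194  (c) BW = 1.027e+04 Hz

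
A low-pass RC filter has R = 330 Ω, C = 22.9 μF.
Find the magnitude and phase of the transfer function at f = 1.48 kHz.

Step 1 — Angular frequency: ω = 2π·1480 = 9299 rad/s.
Step 2 — Transfer function: H(jω) = 1/(1 + jωRC).
Step 3 — Denominator: 1 + jωRC = 1 + j·9299·330·2.29e-05 = 1 + j70.27.
Step 4 — H = 0.0002025 - j0.01423.
Step 5 — Magnitude: |H| = 0.01423 (-36.9 dB); phase: φ = -89.2°.

|H| = 0.01423 (-36.9 dB), φ = -89.2°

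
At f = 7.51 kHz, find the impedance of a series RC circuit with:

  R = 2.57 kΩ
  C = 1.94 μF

Step 1 — Angular frequency: ω = 2π·f = 2π·7510 = 4.719e+04 rad/s.
Step 2 — Component impedances:
  R: Z = R = 2570 Ω
  C: Z = 1/(jωC) = -j/(ω·C) = 0 - j10.92 Ω
Step 3 — Series combination: Z_total = R + C = 2570 - j10.92 Ω = 2570∠-0.2° Ω.

Z = 2570 - j10.92 Ω = 2570∠-0.2° Ω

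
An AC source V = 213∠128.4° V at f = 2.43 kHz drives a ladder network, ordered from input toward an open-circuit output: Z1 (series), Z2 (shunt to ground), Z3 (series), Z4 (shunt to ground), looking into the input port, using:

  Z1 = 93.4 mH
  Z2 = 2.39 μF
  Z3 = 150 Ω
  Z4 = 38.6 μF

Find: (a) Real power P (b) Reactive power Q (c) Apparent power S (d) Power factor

Step 1 — Angular frequency: ω = 2π·f = 2π·2430 = 1.527e+04 rad/s.
Step 2 — Component impedances:
  Z1: Z = jωL = j·1.527e+04·0.0934 = 0 + j1426 Ω
  Z2: Z = 1/(jωC) = -j/(ω·C) = 0 - j27.4 Ω
  Z3: Z = R = 150 Ω
  Z4: Z = 1/(jωC) = -j/(ω·C) = 0 - j1.697 Ω
Step 3 — Ladder network (open output): work backward from the far end, alternating series and parallel combinations. Z_in = 4.825 + j1400 Ω = 1400∠89.8° Ω.
Step 4 — Source phasor: V = 213∠128.4° V = -132.3 + j166.9 V.
Step 5 — Current: I = V / Z = 0.1189 + j0.09494 A = 0.1522∠38.6° A.
Step 6 — Complex power: S = V·I* = 0.1118 + j32.42 VA.
Step 7 — Real power: P = Re(S) = 0.1118 W.
Step 8 — Reactive power: Q = Im(S) = 32.42 VAR.
Step 9 — Apparent power: |S| = 32.42 VA.
Step 10 — Power factor: PF = P/|S| = 0.003447 (lagging).

(a) P = 0.1118 W  (b) Q = 32.42 VAR  (c) S = 32.42 VA  (d) PF = 0.003447 (lagging)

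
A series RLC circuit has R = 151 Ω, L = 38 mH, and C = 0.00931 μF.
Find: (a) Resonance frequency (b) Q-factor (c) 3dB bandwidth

Step 1 — Resonance condition Im(Z)=0 gives ω₀ = 1/√(LC).
Step 2 — ω₀ = 1/√(0.038·9.31e-09) = 5.317e+04 rad/s.
Step 3 — f₀ = ω₀/(2π) = 8462 Hz.
Step 4 — Series Q: Q = ω₀L/R = 5.317e+04·0.038/151 = 13.38.
Step 5 — 3dB bandwidth: Δω = ω₀/Q = 3974 rad/s; BW = Δω/(2π) = 632.4 Hz.

(a) f₀ = 8462 Hz  (b) Q = 13.38  (c) BW = 632.4 Hz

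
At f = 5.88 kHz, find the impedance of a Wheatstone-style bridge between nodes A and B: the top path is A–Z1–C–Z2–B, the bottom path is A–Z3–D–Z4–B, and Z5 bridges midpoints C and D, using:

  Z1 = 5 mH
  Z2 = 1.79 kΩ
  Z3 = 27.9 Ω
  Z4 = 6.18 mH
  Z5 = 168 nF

Step 1 — Angular frequency: ω = 2π·f = 2π·5880 = 3.695e+04 rad/s.
Step 2 — Component impedances:
  Z1: Z = jωL = j·3.695e+04·0.005 = 0 + j184.7 Ω
  Z2: Z = R = 1790 Ω
  Z3: Z = R = 27.9 Ω
  Z4: Z = jωL = j·3.695e+04·0.00618 = 0 + j228.3 Ω
  Z5: Z = 1/(jωC) = -j/(ω·C) = 0 - j161.1 Ω
Step 3 — Bridge requires nodal analysis (the Z5 bridge couples midpoints C and D, so the two paths cannot be reduced to a simple series/parallel combination). Setting node B to ground and injecting 1 A at node A, the 3-node admittance system at A, C, D solves to V_A = Z_AB = 15.05 + j251.8 Ω = 252.3∠86.6° Ω.

Z = 15.05 + j251.8 Ω = 252.3∠86.6° Ω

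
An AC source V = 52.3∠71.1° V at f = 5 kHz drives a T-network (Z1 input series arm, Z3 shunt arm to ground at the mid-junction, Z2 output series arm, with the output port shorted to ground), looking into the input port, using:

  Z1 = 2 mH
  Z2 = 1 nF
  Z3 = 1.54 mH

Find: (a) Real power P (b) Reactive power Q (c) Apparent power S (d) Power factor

Step 1 — Angular frequency: ω = 2π·f = 2π·5000 = 3.142e+04 rad/s.
Step 2 — Component impedances:
  Z1: Z = jωL = j·3.142e+04·0.002 = 0 + j62.83 Ω
  Z2: Z = 1/(jωC) = -j/(ω·C) = 0 - j3.183e+04 Ω
  Z3: Z = jωL = j·3.142e+04·0.00154 = 0 + j48.38 Ω
Step 3 — With the output port shorted to ground, the output series arm Z2 runs from the junction to ground; the shunt arm Z3 also runs from the junction to ground. They appear in parallel: Z3 || Z2 = 0 + j48.45 Ω.
Step 4 — Series with input arm Z1: Z_in = Z1 + (Z3 || Z2) = 0 + j111.3 Ω = 111.3∠90.0° Ω.
Step 5 — Source phasor: V = 52.3∠71.1° V = 16.94 + j49.48 V.
Step 6 — Current: I = V / Z = 0.4446 - j0.1522 A = 0.47∠-18.9° A.
Step 7 — Complex power: S = V·I* = 0 + j24.58 VA.
Step 8 — Real power: P = Re(S) = 0 W.
Step 9 — Reactive power: Q = Im(S) = 24.58 VAR.
Step 10 — Apparent power: |S| = 24.58 VA.
Step 11 — Power factor: PF = P/|S| = 0 (lagging).

(a) P = 0 W  (b) Q = 24.58 VAR  (c) S = 24.58 VA  (d) PF = 0 (lagging)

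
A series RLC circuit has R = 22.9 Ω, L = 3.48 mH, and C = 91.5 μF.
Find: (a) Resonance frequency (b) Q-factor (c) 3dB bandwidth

Step 1 — Resonance: ω₀ = 1/√(LC) = 1/√(0.00348·9.15e-05) = 1772 rad/s.
Step 2 — f₀ = ω₀/(2π) = 282 Hz.
Step 3 — Series Q: Q = ω₀L/R = 1772·0.00348/22.9 = 0.2693.
Step 4 — Bandwidth: Δω = ω₀/Q = 6580 rad/s; BW = Δω/(2π) = 1047 Hz.

(a) f₀ = 282 Hz  (b) Q = 0.2693  (c) BW = 1047 Hz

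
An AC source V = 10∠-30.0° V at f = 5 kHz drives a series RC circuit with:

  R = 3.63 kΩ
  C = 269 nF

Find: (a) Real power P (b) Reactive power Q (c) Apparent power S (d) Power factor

Step 1 — Angular frequency: ω = 2π·f = 2π·5000 = 3.142e+04 rad/s.
Step 2 — Component impedances:
  R: Z = R = 3630 Ω
  C: Z = 1/(jωC) = -j/(ω·C) = 0 - j118.3 Ω
Step 3 — Series combination: Z_total = R + C = 3630 - j118.3 Ω = 3632∠-1.9° Ω.
Step 4 — Source phasor: V = 10∠-30.0° V = 8.66 - j5 V.
Step 5 — Current: I = V / Z = 0.002428 - j0.001298 A = 0.002753∠-28.1° A.
Step 6 — Complex power: S = V·I* = 0.02752 - j0.0008971 VA.
Step 7 — Real power: P = Re(S) = 0.02752 W.
Step 8 — Reactive power: Q = Im(S) = -0.0008971 VAR.
Step 9 — Apparent power: |S| = 0.02753 VA.
Step 10 — Power factor: PF = P/|S| = 0.9995 (leading).

(a) P = 0.02752 W  (b) Q = -0.0008971 VAR  (c) S = 0.02753 VA  (d) PF = 0.9995 (leading)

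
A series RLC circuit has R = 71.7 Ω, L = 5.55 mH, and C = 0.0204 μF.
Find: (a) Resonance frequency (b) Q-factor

Step 1 — Resonance condition Im(Z)=0 gives ω₀ = 1/√(LC).
Step 2 — ω₀ = 1/√(0.00555·2.04e-08) = 9.398e+04 rad/s.
Step 3 — f₀ = ω₀/(2π) = 1.496e+04 Hz.
Step 4 — Series Q: Q = ω₀L/R = 9.398e+04·0.00555/71.7 = 7.275.

(a) f₀ = 1.496e+04 Hz  (b) Q = 7.275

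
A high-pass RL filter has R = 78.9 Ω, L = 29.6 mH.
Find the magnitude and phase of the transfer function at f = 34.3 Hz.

Step 1 — Angular frequency: ω = 2π·34.3 = 215.5 rad/s.
Step 2 — Transfer function: H(jω) = jωL/(R + jωL).
Step 3 — Numerator jωL = j·6.379; denominator R + jωL = 78.9 + j6.379.
Step 4 — H = 0.006495 + j0.08033.
Step 5 — Magnitude: |H| = 0.08059 (-21.9 dB); phase: φ = 85.4°.

|H| = 0.08059 (-21.9 dB), φ = 85.4°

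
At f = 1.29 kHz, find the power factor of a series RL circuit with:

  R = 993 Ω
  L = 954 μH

Step 1 — Angular frequency: ω = 2π·f = 2π·1290 = 8105 rad/s.
Step 2 — Component impedances:
  R: Z = R = 993 Ω
  L: Z = jωL = j·8105·0.000954 = 0 + j7.732 Ω
Step 3 — Series combination: Z_total = R + L = 993 + j7.732 Ω = 993∠0.4° Ω.
Step 4 — Power factor: PF = cos(φ) = Re(Z)/|Z| = 993/993 = 1.
Step 5 — Type: Im(Z) = 7.732 ⇒ lagging (phase φ = 0.4°).

PF = 1 (lagging, φ = 0.4°)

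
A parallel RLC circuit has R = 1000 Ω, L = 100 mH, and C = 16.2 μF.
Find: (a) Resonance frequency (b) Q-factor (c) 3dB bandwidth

Step 1 — Resonance: ω₀ = 1/√(LC) = 1/√(0.1·1.62e-05) = 785.7 rad/s.
Step 2 — f₀ = ω₀/(2π) = 125 Hz.
Step 3 — Parallel Q: Q = R/(ω₀L) = 1000/(785.7·0.1) = 12.73.
Step 4 — Bandwidth: Δω = ω₀/Q = 61.73 rad/s; BW = Δω/(2π) = 9.824 Hz.

(a) f₀ = 125 Hz  (b) Q = 12.73  (c) BW = 9.824 Hz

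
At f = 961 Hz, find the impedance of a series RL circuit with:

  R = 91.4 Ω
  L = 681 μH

Step 1 — Angular frequency: ω = 2π·f = 2π·961 = 6038 rad/s.
Step 2 — Component impedances:
  R: Z = R = 91.4 Ω
  L: Z = jωL = j·6038·0.000681 = 0 + j4.112 Ω
Step 3 — Series combination: Z_total = R + L = 91.4 + j4.112 Ω = 91.49∠2.6° Ω.

Z = 91.4 + j4.112 Ω = 91.49∠2.6° Ω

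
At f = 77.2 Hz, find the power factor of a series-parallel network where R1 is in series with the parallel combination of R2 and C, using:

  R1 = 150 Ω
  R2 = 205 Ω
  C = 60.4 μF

Step 1 — Angular frequency: ω = 2π·f = 2π·77.2 = 485.1 rad/s.
Step 2 — Component impedances:
  R1: Z = R = 150 Ω
  R2: Z = R = 205 Ω
  C: Z = 1/(jωC) = -j/(ω·C) = 0 - j34.13 Ω
Step 3 — Parallel branch: R2 || C = 1/(1/R2 + 1/C) = 5.53 - j33.21 Ω.
Step 4 — Series with R1: Z_total = R1 + (R2 || C) = 155.5 - j33.21 Ω = 159∠-12.1° Ω.
Step 5 — Power factor: PF = cos(φ) = Re(Z)/|Z| = 155.5/159 = 0.978.
Step 6 — Type: Im(Z) = -33.21 ⇒ leading (phase φ = -12.1°).

PF = 0.978 (leading, φ = -12.1°)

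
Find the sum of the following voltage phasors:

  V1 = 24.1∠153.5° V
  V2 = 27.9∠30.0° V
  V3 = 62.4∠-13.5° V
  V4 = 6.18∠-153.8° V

Step 1 — Convert each phasor to rectangular form:
  V1 = 24.1·(cos(153.5°) + j·sin(153.5°)) = -21.57 + j10.75 V
  V2 = 27.9·(cos(30.0°) + j·sin(30.0°)) = 24.16 + j13.95 V
  V3 = 62.4·(cos(-13.5°) + j·sin(-13.5°)) = 60.68 - j14.57 V
  V4 = 6.18·(cos(-153.8°) + j·sin(-153.8°)) = -5.545 - j2.729 V
Step 2 — Sum components: V_total = 57.73 + j7.408 V.
Step 3 — Convert to polar: |V_total| = 58.2 V, ∠V_total = 7.3°.

V_total = 58.2∠7.3° V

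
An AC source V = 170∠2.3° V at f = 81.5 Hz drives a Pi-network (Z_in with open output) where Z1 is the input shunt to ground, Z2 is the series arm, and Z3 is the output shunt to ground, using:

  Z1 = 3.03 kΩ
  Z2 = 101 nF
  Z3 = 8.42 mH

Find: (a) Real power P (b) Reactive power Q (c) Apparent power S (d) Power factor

Step 1 — Angular frequency: ω = 2π·f = 2π·81.5 = 512.1 rad/s.
Step 2 — Component impedances:
  Z1: Z = R = 3030 Ω
  Z2: Z = 1/(jωC) = -j/(ω·C) = 0 - j1.933e+04 Ω
  Z3: Z = jωL = j·512.1·0.00842 = 0 + j4.312 Ω
Step 3 — With open output, the series arm Z2 and the output shunt Z3 appear in series to ground: Z2 + Z3 = 0 - j1.933e+04 Ω.
Step 4 — Parallel with input shunt Z1: Z_in = Z1 || (Z2 + Z3) = 2957 - j463.6 Ω = 2993∠-8.9° Ω.
Step 5 — Source phasor: V = 170∠2.3° V = 169.9 + j6.822 V.
Step 6 — Current: I = V / Z = 0.05571 + j0.01104 A = 0.05679∠11.2° A.
Step 7 — Complex power: S = V·I* = 9.538 - j1.495 VA.
Step 8 — Real power: P = Re(S) = 9.538 W.
Step 9 — Reactive power: Q = Im(S) = -1.495 VAR.
Step 10 — Apparent power: |S| = 9.654 VA.
Step 11 — Power factor: PF = P/|S| = 0.9879 (leading).

(a) P = 9.538 W  (b) Q = -1.495 VAR  (c) S = 9.654 VA  (d) PF = 0.9879 (leading)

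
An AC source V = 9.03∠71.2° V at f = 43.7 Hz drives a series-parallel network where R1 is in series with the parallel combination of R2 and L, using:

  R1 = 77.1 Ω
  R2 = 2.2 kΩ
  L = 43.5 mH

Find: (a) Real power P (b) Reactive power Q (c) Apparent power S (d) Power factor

Step 1 — Angular frequency: ω = 2π·f = 2π·43.7 = 274.6 rad/s.
Step 2 — Component impedances:
  R1: Z = R = 77.1 Ω
  R2: Z = R = 2200 Ω
  L: Z = jωL = j·274.6·0.0435 = 0 + j11.94 Ω
Step 3 — Parallel branch: R2 || L = 1/(1/R2 + 1/L) = 0.06484 + j11.94 Ω.
Step 4 — Series with R1: Z_total = R1 + (R2 || L) = 77.16 + j11.94 Ω = 78.08∠8.8° Ω.
Step 5 — Source phasor: V = 9.03∠71.2° V = 2.91 + j8.548 V.
Step 6 — Current: I = V / Z = 0.05358 + j0.1025 A = 0.1156∠62.4° A.
Step 7 — Complex power: S = V·I* = 1.032 + j0.1597 VA.
Step 8 — Real power: P = Re(S) = 1.032 W.
Step 9 — Reactive power: Q = Im(S) = 0.1597 VAR.
Step 10 — Apparent power: |S| = 1.044 VA.
Step 11 — Power factor: PF = P/|S| = 0.9882 (lagging).

(a) P = 1.032 W  (b) Q = 0.1597 VAR  (c) S = 1.044 VA  (d) PF = 0.9882 (lagging)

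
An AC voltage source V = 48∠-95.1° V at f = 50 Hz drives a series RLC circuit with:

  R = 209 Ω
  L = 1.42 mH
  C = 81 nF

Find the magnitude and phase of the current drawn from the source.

Step 1 — Angular frequency: ω = 2π·f = 2π·50 = 314.2 rad/s.
Step 2 — Component impedances:
  R: Z = R = 209 Ω
  L: Z = jωL = j·314.2·0.00142 = 0 + j0.4461 Ω
  C: Z = 1/(jωC) = -j/(ω·C) = 0 - j3.93e+04 Ω
Step 3 — Series combination: Z_total = R + L + C = 209 - j3.93e+04 Ω = 3.93e+04∠-89.7° Ω.
Step 4 — Source phasor: V = 48∠-95.1° V = -4.267 - j47.81 V.
Step 5 — Ohm's law: I = V / Z_total = (-4.267 - j47.81) / (209 - j3.93e+04) = 0.001216 - j0.000115 A.
Step 6 — Convert to polar: |I| = 0.001221 A, ∠I = -5.4°.

I = 0.001221∠-5.4° A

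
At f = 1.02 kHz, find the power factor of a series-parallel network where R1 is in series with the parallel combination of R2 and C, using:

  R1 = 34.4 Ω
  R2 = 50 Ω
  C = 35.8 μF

Step 1 — Angular frequency: ω = 2π·f = 2π·1020 = 6409 rad/s.
Step 2 — Component impedances:
  R1: Z = R = 34.4 Ω
  R2: Z = R = 50 Ω
  C: Z = 1/(jωC) = -j/(ω·C) = 0 - j4.358 Ω
Step 3 — Parallel branch: R2 || C = 1/(1/R2 + 1/C) = 0.3771 - j4.326 Ω.
Step 4 — Series with R1: Z_total = R1 + (R2 || C) = 34.78 - j4.326 Ω = 35.05∠-7.1° Ω.
Step 5 — Power factor: PF = cos(φ) = Re(Z)/|Z| = 34.777/35.045 = 0.9924.
Step 6 — Type: Im(Z) = -4.326 ⇒ leading (phase φ = -7.1°).

PF = 0.9924 (leading, φ = -7.1°)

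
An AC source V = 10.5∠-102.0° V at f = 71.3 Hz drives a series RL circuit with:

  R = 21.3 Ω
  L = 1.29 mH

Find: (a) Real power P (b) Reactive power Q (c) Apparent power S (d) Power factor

Step 1 — Angular frequency: ω = 2π·f = 2π·71.3 = 448 rad/s.
Step 2 — Component impedances:
  R: Z = R = 21.3 Ω
  L: Z = jωL = j·448·0.00129 = 0 + j0.5779 Ω
Step 3 — Series combination: Z_total = R + L = 21.3 + j0.5779 Ω = 21.31∠1.6° Ω.
Step 4 — Source phasor: V = 10.5∠-102.0° V = -2.183 - j10.27 V.
Step 5 — Current: I = V / Z = -0.1155 - j0.4791 A = 0.4928∠-103.6° A.
Step 6 — Complex power: S = V·I* = 5.172 + j0.1403 VA.
Step 7 — Real power: P = Re(S) = 5.172 W.
Step 8 — Reactive power: Q = Im(S) = 0.1403 VAR.
Step 9 — Apparent power: |S| = 5.174 VA.
Step 10 — Power factor: PF = P/|S| = 0.9996 (lagging).

(a) P = 5.172 W  (b) Q = 0.1403 VAR  (c) S = 5.174 VA  (d) PF = 0.9996 (lagging)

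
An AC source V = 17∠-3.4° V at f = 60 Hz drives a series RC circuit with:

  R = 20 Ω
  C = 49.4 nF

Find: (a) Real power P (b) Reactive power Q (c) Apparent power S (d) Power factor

Step 1 — Angular frequency: ω = 2π·f = 2π·60 = 377 rad/s.
Step 2 — Component impedances:
  R: Z = R = 20 Ω
  C: Z = 1/(jωC) = -j/(ω·C) = 0 - j5.37e+04 Ω
Step 3 — Series combination: Z_total = R + C = 20 - j5.37e+04 Ω = 5.37e+04∠-90.0° Ω.
Step 4 — Source phasor: V = 17∠-3.4° V = 16.97 - j1.008 V.
Step 5 — Current: I = V / Z = 1.889e-05 + j0.000316 A = 0.0003166∠86.6° A.
Step 6 — Complex power: S = V·I* = 2.005e-06 - j0.005382 VA.
Step 7 — Real power: P = Re(S) = 2.005e-06 W.
Step 8 — Reactive power: Q = Im(S) = -0.005382 VAR.
Step 9 — Apparent power: |S| = 0.005382 VA.
Step 10 — Power factor: PF = P/|S| = 0.0003725 (leading).

(a) P = 2.005e-06 W  (b) Q = -0.005382 VAR  (c) S = 0.005382 VA  (d) PF = 0.0003725 (leading)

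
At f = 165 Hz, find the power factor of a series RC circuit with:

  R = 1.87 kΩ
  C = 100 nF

Step 1 — Angular frequency: ω = 2π·f = 2π·165 = 1037 rad/s.
Step 2 — Component impedances:
  R: Z = R = 1870 Ω
  C: Z = 1/(jωC) = -j/(ω·C) = 0 - j9646 Ω
Step 3 — Series combination: Z_total = R + C = 1870 - j9646 Ω = 9825∠-79.0° Ω.
Step 4 — Power factor: PF = cos(φ) = Re(Z)/|Z| = 1870/9825 = 0.1903.
Step 5 — Type: Im(Z) = -9646 ⇒ leading (phase φ = -79.0°).

PF = 0.1903 (leading, φ = -79.0°)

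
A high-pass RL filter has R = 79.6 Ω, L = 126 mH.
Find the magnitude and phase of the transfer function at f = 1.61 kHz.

Step 1 — Angular frequency: ω = 2π·1610 = 1.012e+04 rad/s.
Step 2 — Transfer function: H(jω) = jωL/(R + jωL).
Step 3 — Numerator jωL = j·1275; denominator R + jωL = 79.6 + j1275.
Step 4 — H = 0.9961 + j0.06221.
Step 5 — Magnitude: |H| = 0.9981 (-0.0 dB); phase: φ = 3.6°.

|H| = 0.9981 (-0.0 dB), φ = 3.6°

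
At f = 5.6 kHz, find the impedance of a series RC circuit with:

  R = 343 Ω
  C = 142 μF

Step 1 — Angular frequency: ω = 2π·f = 2π·5600 = 3.519e+04 rad/s.
Step 2 — Component impedances:
  R: Z = R = 343 Ω
  C: Z = 1/(jωC) = -j/(ω·C) = 0 - j0.2001 Ω
Step 3 — Series combination: Z_total = R + C = 343 - j0.2001 Ω = 343∠-0.0° Ω.

Z = 343 - j0.2001 Ω = 343∠-0.0° Ω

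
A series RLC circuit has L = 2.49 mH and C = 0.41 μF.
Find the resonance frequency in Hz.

Step 1 — Resonance condition Im(Z)=0 gives ω₀ = 1/√(LC).
Step 2 — ω₀ = 1/√(0.00249·4.1e-07) = 3.13e+04 rad/s.
Step 3 — f₀ = ω₀/(2π) = 4981 Hz.

f₀ = 4981 Hz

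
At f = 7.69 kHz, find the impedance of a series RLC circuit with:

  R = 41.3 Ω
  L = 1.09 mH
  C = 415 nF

Step 1 — Angular frequency: ω = 2π·f = 2π·7690 = 4.832e+04 rad/s.
Step 2 — Component impedances:
  R: Z = R = 41.3 Ω
  L: Z = jωL = j·4.832e+04·0.00109 = 0 + j52.67 Ω
  C: Z = 1/(jωC) = -j/(ω·C) = 0 - j49.87 Ω
Step 3 — Series combination: Z_total = R + L + C = 41.3 + j2.796 Ω = 41.39∠3.9° Ω.

Z = 41.3 + j2.796 Ω = 41.39∠3.9° Ω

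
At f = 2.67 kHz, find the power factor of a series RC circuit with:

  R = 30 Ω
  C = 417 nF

Step 1 — Angular frequency: ω = 2π·f = 2π·2670 = 1.678e+04 rad/s.
Step 2 — Component impedances:
  R: Z = R = 30 Ω
  C: Z = 1/(jωC) = -j/(ω·C) = 0 - j142.9 Ω
Step 3 — Series combination: Z_total = R + C = 30 - j142.9 Ω = 146.1∠-78.1° Ω.
Step 4 — Power factor: PF = cos(φ) = Re(Z)/|Z| = 30/146.06 = 0.2054.
Step 5 — Type: Im(Z) = -142.9 ⇒ leading (phase φ = -78.1°).

PF = 0.2054 (leading, φ = -78.1°)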